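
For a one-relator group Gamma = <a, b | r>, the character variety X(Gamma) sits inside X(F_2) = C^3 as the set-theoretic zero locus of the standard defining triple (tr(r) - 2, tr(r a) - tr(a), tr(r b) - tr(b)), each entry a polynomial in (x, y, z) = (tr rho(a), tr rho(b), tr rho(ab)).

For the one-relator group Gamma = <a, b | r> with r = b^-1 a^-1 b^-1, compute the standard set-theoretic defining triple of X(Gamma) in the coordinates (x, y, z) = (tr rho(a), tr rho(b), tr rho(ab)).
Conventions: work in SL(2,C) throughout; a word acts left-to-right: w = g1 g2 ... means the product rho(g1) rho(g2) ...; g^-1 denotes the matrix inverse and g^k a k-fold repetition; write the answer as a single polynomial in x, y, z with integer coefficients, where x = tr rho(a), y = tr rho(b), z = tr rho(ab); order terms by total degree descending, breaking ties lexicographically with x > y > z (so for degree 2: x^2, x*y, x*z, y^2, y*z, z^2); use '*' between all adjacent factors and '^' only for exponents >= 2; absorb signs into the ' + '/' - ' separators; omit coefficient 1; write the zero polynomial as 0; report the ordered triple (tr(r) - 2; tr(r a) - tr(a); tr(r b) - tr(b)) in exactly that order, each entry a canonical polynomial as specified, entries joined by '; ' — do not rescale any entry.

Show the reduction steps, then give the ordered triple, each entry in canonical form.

next, trace(b^-1) = trace(b) = y
trace(b^-2) = trace(b^-1) * trace(b) - trace(1) = y^2 - 2
next, trace(b^-1 a) = trace(a) * trace(b) - trace(a b) = x*y - z
and trace(b^-2 a) = trace(b^-1 a) * trace(b) - trace(b^-1 a b) = x*y^2 - y*z - x
trace(b^-1 a^-1 b^-1) = trace(b^-2) * trace(a) - trace(b^-2 a) = y*z - x
next, trace(a^2) = trace(a) * trace(a) - trace(1)  (reduce the a square) = x^2 - 2
next, trace(a^2 b) = trace(a) * trace(b a) - trace(b)  (reduce the a square) = x*z - y
next, trace(a b^-1 a) = trace(a^2) * trace(b) - trace(a^2 b)  (eliminate b^-1) = x^2*y - x*z - y
and trace(a b a b) = trace(a b) * trace(a b) - trace(1)  (split on a) = z^2 - 2
and trace(a b^-1 a b) = trace(a b a) * trace(b) - trace(a b a b)  (eliminate b^-1) = x*y*z - y^2 - z^2 + 2
trace(b^-1 a b^-1 a) = trace(a b^-1 a) * trace(b) - trace(a b^-1 a b)  (eliminate b^-1) = x^2*y^2 - 2*x*y*z + z^2 - 2
trace(b^-1 a^-1 b^-1 a) = trace(b^-1 a b^-1) * trace(a) - trace(b^-1 a b^-1 a)  (eliminate a^-1) = x*y*z - x^2 - z^2 + 2
assemble the triple (trace(r) - 2; trace(r a) - x; trace(r b) - y)

y*z - x - 2; x*y*z - x^2 - z^2 - x + 2; -y + z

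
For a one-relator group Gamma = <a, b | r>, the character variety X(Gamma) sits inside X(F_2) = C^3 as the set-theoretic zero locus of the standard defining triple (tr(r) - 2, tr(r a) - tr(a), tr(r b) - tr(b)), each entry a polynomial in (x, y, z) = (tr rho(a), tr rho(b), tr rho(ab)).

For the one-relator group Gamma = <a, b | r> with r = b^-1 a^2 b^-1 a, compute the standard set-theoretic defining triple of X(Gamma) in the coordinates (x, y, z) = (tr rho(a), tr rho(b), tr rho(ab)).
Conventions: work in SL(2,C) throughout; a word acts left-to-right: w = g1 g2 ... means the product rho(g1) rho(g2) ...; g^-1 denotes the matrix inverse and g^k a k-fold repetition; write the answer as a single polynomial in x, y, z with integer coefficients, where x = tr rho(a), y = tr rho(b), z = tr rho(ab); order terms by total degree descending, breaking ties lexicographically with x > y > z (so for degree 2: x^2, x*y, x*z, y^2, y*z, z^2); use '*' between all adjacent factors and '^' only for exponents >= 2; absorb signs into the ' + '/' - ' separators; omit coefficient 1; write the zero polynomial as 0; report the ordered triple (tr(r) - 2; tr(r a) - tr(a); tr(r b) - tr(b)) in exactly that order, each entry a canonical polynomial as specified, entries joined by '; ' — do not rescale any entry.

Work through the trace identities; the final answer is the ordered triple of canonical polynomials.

and tr(a^2) = tr(a)*tr(a) - tr(1) = x^2 - 2
next, tr(a^3) = tr(a)*tr(a^2) - tr(a) = x^3 - 3*x
and tr(a b a) = tr(a)*tr(b a) - tr(b) = x*z - y
tr(a^3 b) = tr(a)*tr(a b a) - tr(a b) = x^2*z - x*y - z
tr(a b^-1 a^2) = tr(a^3)*tr(b) - tr(a^3 b) = x^3*y - x^2*z - 2*x*y + z
tr(b a b a) = tr(a b)*tr(a b) - tr(1)   [split at repeated a] = z^2 - 2
tr(b a b) = tr(b)*tr(a b) - tr(a) = y*z - x
tr(a^2 b a b) = tr(a)*tr(b a b a) - tr(b a b) = x*z^2 - y*z - x
tr(a b^-1 a^2 b) = tr(a^2 b a)*tr(b) - tr(a^2 b a b) = x^2*y*z - x*y^2 - x*z^2 + x
tr(b^-1 a^2 b^-1 a) = tr(a b^-1 a^2)*tr(b) - tr(a b^-1 a^2 b) = x^3*y^2 - 2*x^2*y*z - x*y^2 + x*z^2 + y*z - x
tr(a^4) = tr(a)*tr(a^3) - tr(a^2) = x^4 - 4*x^2 + 2
tr(a^4 b) = tr(a)*tr(a b a^2) - tr(a b a) = x^3*z - x^2*y - 2*x*z + y
next, tr(a^2 b^-1 a^2) = tr(a^4)*tr(b) - tr(a^4 b) = x^4*y - x^3*z - 3*x^2*y + 2*x*z + y
and tr(b a^2 b) = tr(b)*tr(a^2 b) - tr(a^2) = x*y*z - x^2 - y^2 + 2
tr(a^2 b a^2 b) = tr(a)*tr(b a^2 b a) - tr(b a^2 b) = x^2*z^2 - 2*x*y*z + y^2 - 2
tr(a^2 b^-1 a^2 b) = tr(a^2 b a^2)*tr(b) - tr(a^2 b a^2 b) = x^3*y*z - x^2*y^2 - x^2*z^2 + 2
tr(b^-1 a^2 b^-1 a^2) = tr(a^2 b^-1 a^2)*tr(b) - tr(a^2 b^-1 a^2 b) = x^4*y^2 - 2*x^3*y*z - 2*x^2*y^2 + x^2*z^2 + 2*x*y*z + y^2 - 2
assemble the triple (tr(r) - 2; tr(r a) - x; tr(r b) - y)

x^3*y^2 - 2*x^2*y*z - x*y^2 + x*z^2 + y*z - x - 2; x^4*y^2 - 2*x^3*y*z - 2*x^2*y^2 + x^2*z^2 + 2*x*y*z + y^2 - x - 2; x^3*y - x^2*z - 2*x*y - y + z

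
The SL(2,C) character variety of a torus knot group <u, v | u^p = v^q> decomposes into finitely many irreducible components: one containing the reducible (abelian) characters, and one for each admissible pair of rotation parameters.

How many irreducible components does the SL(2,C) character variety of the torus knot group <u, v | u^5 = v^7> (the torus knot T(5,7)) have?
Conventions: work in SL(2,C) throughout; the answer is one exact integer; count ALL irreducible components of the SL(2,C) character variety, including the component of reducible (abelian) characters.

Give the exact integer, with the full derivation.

13

Gamma = < u, v | u^5 = v^7 > (torus knot T(5,7)); the central element u^5 = v^7 acts as +I or -I in any irreducible SL(2,C) representation.
On an irreducible component, tr(u) is locked at 2*cos(pi*alpha/5) for some alpha in 1..4, and tr(v) at 2*cos(pi*beta/7) for some beta in 1..6.
The two central values (-1)^alpha I and (-1)^beta I must be the same matrix, so alpha and beta share a parity.
Counting: 2 odd alphas x 3 odd betas + 2 even alphas x 3 even betas = 6 + 6 = 12.
Total: 12 irreducible-character components + 1 reducible (abelian) component = 13.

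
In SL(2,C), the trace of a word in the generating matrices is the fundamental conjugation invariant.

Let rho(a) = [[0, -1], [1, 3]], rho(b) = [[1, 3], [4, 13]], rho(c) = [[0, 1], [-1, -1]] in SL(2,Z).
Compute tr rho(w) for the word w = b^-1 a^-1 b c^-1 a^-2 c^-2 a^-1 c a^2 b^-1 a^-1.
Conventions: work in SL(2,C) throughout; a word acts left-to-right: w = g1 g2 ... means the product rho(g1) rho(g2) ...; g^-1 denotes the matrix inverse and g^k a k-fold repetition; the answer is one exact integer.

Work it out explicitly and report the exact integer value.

rho(b^-1) = [[13, -3], [-4, 1]]
... * rho(a^-1) = [[3, 1], [-1, 0]]  ->  [[42, 13], [-13, -4]]
... * rho(b) = [[1, 3], [4, 13]]  ->  [[94, 295], [-29, -91]]
... * rho(c^-1) = [[-1, -1], [1, 0]]  ->  [[201, -94], [-62, 29]]
... * rho(a^-1) = [[3, 1], [-1, 0]]  ->  [[697, 201], [-215, -62]]
... * rho(a^-1) = [[3, 1], [-1, 0]]  ->  [[1890, 697], [-583, -215]]
... * rho(c^-1) = [[-1, -1], [1, 0]]  ->  [[-1193, -1890], [368, 583]]
... * rho(c^-1) = [[-1, -1], [1, 0]]  ->  [[-697, 1193], [215, -368]]
... * rho(a^-1) = [[3, 1], [-1, 0]]  ->  [[-3284, -697], [1013, 215]]
... * rho(c) = [[0, 1], [-1, -1]]  ->  [[697, -2587], [-215, 798]]
... * rho(a) = [[0, -1], [1, 3]]  ->  [[-2587, -8458], [798, 2609]]
... * rho(a) = [[0, -1], [1, 3]]  ->  [[-8458, -22787], [2609, 7029]]
... * rho(b^-1) = [[13, -3], [-4, 1]]  ->  [[-18806, 2587], [5801, -798]]
... * rho(a^-1) = [[3, 1], [-1, 0]]  ->  [[-59005, -18806], [18201, 5801]]
tr = -59005 + 5801 = -53204

-53204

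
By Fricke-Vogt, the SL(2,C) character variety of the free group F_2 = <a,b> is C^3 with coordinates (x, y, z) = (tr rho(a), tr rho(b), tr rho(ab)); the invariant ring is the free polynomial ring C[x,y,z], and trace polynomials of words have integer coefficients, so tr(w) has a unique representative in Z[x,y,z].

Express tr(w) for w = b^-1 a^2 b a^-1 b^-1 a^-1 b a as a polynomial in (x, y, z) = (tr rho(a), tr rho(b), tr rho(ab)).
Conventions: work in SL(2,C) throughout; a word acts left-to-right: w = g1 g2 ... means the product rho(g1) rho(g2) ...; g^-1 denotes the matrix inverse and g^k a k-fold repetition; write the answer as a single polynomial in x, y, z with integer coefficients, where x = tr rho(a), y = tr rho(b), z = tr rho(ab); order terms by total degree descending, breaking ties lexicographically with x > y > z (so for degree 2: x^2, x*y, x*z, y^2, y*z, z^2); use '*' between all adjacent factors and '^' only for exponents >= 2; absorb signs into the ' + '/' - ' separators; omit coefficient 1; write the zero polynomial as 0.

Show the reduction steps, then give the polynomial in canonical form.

x^3*y^2*z^2 - x^4*y*z - 2*x^2*y^3*z - 2*x^2*y*z^3 + x^3*y^2 + x^3*z^2 + x*y^4 + 2*x*y^2*z^2 + x*z^4 + 4*x^2*y*z - 4*x*y^2 - 4*x*z^2 + x

trace(a^2) = trace(a) * trace(a) - trace(1)  (reduce the a square) = x^2 - 2
so trace(a b a) = trace(a) * trace(b a) - trace(b)  (reduce the a square) = x*z - y
trace(a^2 b a) = trace(a) * trace(a b a) - trace(a b)  (reduce the a square) = x^2*z - x*y - z
so trace(a b a^3) = trace(a) * trace(a^2 b a) - trace(a^2 b)  (reduce the a square) = x^3*z - x^2*y - 2*x*z + y
trace(b a b a) = trace(a b) * trace(a b) - trace(1)  (split on a) = z^2 - 2
reduce: trace(b a b) = trace(b) * trace(a b) - trace(a)  (reduce the b square) = y*z - x
trace(b a^2 b a) = trace(a) * trace(b a b a) - trace(b a b)  (reduce the a square) = x*z^2 - y*z - x
reduce: trace(b^2) = trace(b) * trace(b) - trace(1)  (reduce the b square) = y^2 - 2
trace(b a^2 b) = trace(a) * trace(b^2 a) - trace(b^2)  (reduce the a square) = x*y*z - x^2 - y^2 + 2
reduce: trace(a b a^2 b a) = trace(a) * trace(b a^2 b a) - trace(b a^2 b)  (reduce the a square) = x^2*z^2 - 2*x*y*z + y^2 - 2
so trace(a b a^3 b a) = trace(a) * trace(a b a^2 b a) - trace(a b a^2 b)  (reduce the a square) = x^3*z^2 - 2*x^2*y*z + x*y^2 - x*z^2 + y*z - x
reduce: trace(b a b a b a) = trace(a b a b) * trace(a b) - trace(b a)  (split on a) = z^3 - 3*z
trace(b a b a b) = trace(b) * trace(a b a b) - trace(a b a)  (reduce the b square) = y*z^2 - x*z - y
reduce: trace(a b a b a b a) = trace(a) * trace(b a b a b a) - trace(b a b a b)  (reduce the a square) = x*z^3 - y*z^2 - 2*x*z + y
so trace(a b a^3 b a b) = trace(a) * trace(a b a b a b a) - trace(a b a b a b)  (reduce the a square) = x^2*z^3 - x*y*z^2 - 2*x^2*z - z^3 + x*y + 3*z
trace(b^-1 a b a^3 b a) = trace(a b a^3 b a) * trace(b) - trace(a b a^3 b a b)  (eliminate b^-1) = x^3*y*z^2 - 2*x^2*y^2*z - x^2*z^3 + x*y^3 + 2*x^2*z + y^2*z + z^3 - 2*x*y - 3*z
trace(a^2 b a^-1 b^-1 a b a) = trace(b^-1 a b a^3 b) * trace(a) - trace(b^-1 a b a^3 b a)  (eliminate a^-1) = -x^3*y*z^2 + x^4*z + 2*x^2*y^2*z + x^2*z^3 - x^3*y - x*y^3 - 4*x^2*z - y^2*z - z^3 + 3*x*y + 3*z
so trace(b^2 a b) = trace(b) * trace(b a b) - trace(b a)  (reduce the b square) = y^2*z - x*y - z
trace(b a b a^2 b) = trace(a) * trace(b^2 a b a) - trace(b^2 a b)  (reduce the a square) = x*y*z^2 - x^2*z - y^2*z + z
trace(a b a b a^2) = trace(a) * trace(a b a b a) - trace(a b a b)  (reduce the a square) = x^2*z^2 - x*y*z - x^2 - z^2 + 2
trace(b a b a b a^2 b) = trace(b) * trace(a b a b a^2 b) - trace(a b a b a^2)  (reduce the b square) = x*y*z^3 - x^2*z^2 - y^2*z^2 - x*y*z + x^2 + y^2 + z^2 - 2
reduce: trace(b a b a b a b a) = trace(a b a b) * trace(a b a b) - trace(1)  (split on a) = z^4 - 4*z^2 + 2
trace(b a b a b a b) = trace(b) * trace(a b a b a b) - trace(a b a b a)  (reduce the b square) = y*z^3 - x*z^2 - 2*y*z + x
trace(b a b a b a^2 b a) = trace(a) * trace(b a b a b a b a) - trace(b a b a b a b)  (reduce the a square) = x*z^4 - y*z^3 - 3*x*z^2 + 2*y*z + x
reduce: trace(a b a b a^2 b a^-1 b) = trace(b a b a b a^2 b) * trace(a) - trace(b a b a b a^2 b a)  (eliminate a^-1) = x^2*y*z^3 - x^3*z^2 - x*y^2*z^2 - x*z^4 - x^2*y*z + y*z^3 + x^3 + x*y^2 + 4*x*z^2 - 2*y*z - 3*x
so trace(a^2 b a^-1 b^-1 a b a b) = trace(a b a b a^2 b a^-1) * trace(b) - trace(a b a b a^2 b a^-1 b)  (eliminate b^-1) = -x^2*y*z^3 + x^3*z^2 + 2*x*y^2*z^2 + x*z^4 - y^3*z - y*z^3 - x^3 - x*y^2 - 4*x*z^2 + 3*y*z + 3*x
trace(b a b^-1 a^2 b a^-1 b^-1 a) = trace(a^2 b a^-1 b^-1 a b a) * trace(b) - trace(a^2 b a^-1 b^-1 a b a b)  (eliminate b^-1) = -x^3*y^2*z^2 + x^4*y*z + 2*x^2*y^3*z + 2*x^2*y*z^3 - x^3*y^2 - x^3*z^2 - x*y^4 - 2*x*y^2*z^2 - x*z^4 - 4*x^2*y*z + x^3 + 4*x*y^2 + 4*x*z^2 - 3*x
so trace(b^-1 a^2 b a^-1 b^-1 a^-1 b a) = trace(b a b^-1 a^2 b a^-1 b^-1) * trace(a) - trace(b a b^-1 a^2 b a^-1 b^-1 a)  (eliminate a^-1) = x^3*y^2*z^2 - x^4*y*z - 2*x^2*y^3*z - 2*x^2*y*z^3 + x^3*y^2 + x^3*z^2 + x*y^4 + 2*x*y^2*z^2 + x*z^4 + 4*x^2*y*z - 4*x*y^2 - 4*x*z^2 + x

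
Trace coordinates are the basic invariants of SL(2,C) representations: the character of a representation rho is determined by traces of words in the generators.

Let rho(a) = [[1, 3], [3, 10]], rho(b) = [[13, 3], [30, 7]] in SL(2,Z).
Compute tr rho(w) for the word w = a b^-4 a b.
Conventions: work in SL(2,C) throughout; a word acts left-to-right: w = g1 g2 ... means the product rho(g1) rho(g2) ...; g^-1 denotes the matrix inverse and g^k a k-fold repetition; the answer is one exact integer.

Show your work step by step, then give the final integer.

51092462

rho(a) = [[1, 3], [3, 10]]
... * rho(b^-1) = [[7, -3], [-30, 13]]  ->  [[-83, 36], [-279, 121]]
... * rho(b^-1) = [[7, -3], [-30, 13]]  ->  [[-1661, 717], [-5583, 2410]]
... * rho(b^-1) = [[7, -3], [-30, 13]]  ->  [[-33137, 14304], [-111381, 48079]]
... * rho(b^-1) = [[7, -3], [-30, 13]]  ->  [[-661079, 285363], [-2222037, 959170]]
... * rho(a) = [[1, 3], [3, 10]]  ->  [[195010, 870393], [655473, 2925589]]
... * rho(b) = [[13, 3], [30, 7]]  ->  [[28646920, 6677781], [96288819, 22445542]]
tr = 28646920 + 22445542 = 51092462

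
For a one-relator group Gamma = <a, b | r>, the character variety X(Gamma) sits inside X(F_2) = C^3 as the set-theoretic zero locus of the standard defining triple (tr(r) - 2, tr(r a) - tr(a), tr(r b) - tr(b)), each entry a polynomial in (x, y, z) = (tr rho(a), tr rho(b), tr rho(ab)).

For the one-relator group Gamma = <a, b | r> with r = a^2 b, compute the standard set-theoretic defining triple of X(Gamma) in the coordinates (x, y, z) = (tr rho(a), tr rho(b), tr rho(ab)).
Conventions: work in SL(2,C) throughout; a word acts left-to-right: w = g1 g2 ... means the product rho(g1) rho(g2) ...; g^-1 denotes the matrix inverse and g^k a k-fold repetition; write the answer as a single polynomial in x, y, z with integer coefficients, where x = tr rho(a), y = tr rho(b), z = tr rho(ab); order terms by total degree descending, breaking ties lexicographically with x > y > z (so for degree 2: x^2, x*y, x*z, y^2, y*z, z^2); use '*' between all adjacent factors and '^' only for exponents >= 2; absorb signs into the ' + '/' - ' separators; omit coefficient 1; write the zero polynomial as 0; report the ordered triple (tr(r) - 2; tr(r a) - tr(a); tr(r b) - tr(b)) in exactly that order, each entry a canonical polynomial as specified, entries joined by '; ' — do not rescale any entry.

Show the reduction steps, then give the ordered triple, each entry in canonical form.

x*z - y - 2; x^2*z - x*y - x - z; x*y*z - x^2 - y^2 - y + 2

next, tr(a^2 b) = tr(a) tr(b a) - tr(b)  (reduce the a square) = x*z - y
next, tr(a^2 b a) = tr(a) tr(b a^2) - tr(b a) = x^2*z - x*y - z
tr(b^2 a) = tr(b) tr(a b) - tr(a) = y*z - x
tr(b^2) = tr(b) tr(b) - tr(1) = y^2 - 2
tr(a^2 b^2) = tr(a) tr(b^2 a) - tr(b^2) = x*y*z - x^2 - y^2 + 2
assemble the triple (tr(r) - 2; tr(r a) - x; tr(r b) - y)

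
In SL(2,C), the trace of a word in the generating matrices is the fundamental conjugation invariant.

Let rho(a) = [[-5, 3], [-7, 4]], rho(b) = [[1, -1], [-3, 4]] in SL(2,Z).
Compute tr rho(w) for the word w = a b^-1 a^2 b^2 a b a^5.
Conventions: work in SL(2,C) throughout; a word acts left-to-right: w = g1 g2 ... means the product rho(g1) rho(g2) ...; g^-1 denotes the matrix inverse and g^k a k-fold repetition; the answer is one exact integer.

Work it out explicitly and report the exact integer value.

rho(a) = [[-5, 3], [-7, 4]]
... * rho(b^-1) = [[4, 1], [3, 1]]  ->  [[-11, -2], [-16, -3]]
... * rho(a) = [[-5, 3], [-7, 4]]  ->  [[69, -41], [101, -60]]
... * rho(a) = [[-5, 3], [-7, 4]]  ->  [[-58, 43], [-85, 63]]
... * rho(b) = [[1, -1], [-3, 4]]  ->  [[-187, 230], [-274, 337]]
... * rho(b) = [[1, -1], [-3, 4]]  ->  [[-877, 1107], [-1285, 1622]]
... * rho(a) = [[-5, 3], [-7, 4]]  ->  [[-3364, 1797], [-4929, 2633]]
... * rho(b) = [[1, -1], [-3, 4]]  ->  [[-8755, 10552], [-12828, 15461]]
... * rho(a) = [[-5, 3], [-7, 4]]  ->  [[-30089, 15943], [-44087, 23360]]
... * rho(a) = [[-5, 3], [-7, 4]]  ->  [[38844, -26495], [56915, -38821]]
... * rho(a) = [[-5, 3], [-7, 4]]  ->  [[-8755, 10552], [-12828, 15461]]
... * rho(a) = [[-5, 3], [-7, 4]]  ->  [[-30089, 15943], [-44087, 23360]]
... * rho(a) = [[-5, 3], [-7, 4]]  ->  [[38844, -26495], [56915, -38821]]
tr = 38844 + -38821 = 23

23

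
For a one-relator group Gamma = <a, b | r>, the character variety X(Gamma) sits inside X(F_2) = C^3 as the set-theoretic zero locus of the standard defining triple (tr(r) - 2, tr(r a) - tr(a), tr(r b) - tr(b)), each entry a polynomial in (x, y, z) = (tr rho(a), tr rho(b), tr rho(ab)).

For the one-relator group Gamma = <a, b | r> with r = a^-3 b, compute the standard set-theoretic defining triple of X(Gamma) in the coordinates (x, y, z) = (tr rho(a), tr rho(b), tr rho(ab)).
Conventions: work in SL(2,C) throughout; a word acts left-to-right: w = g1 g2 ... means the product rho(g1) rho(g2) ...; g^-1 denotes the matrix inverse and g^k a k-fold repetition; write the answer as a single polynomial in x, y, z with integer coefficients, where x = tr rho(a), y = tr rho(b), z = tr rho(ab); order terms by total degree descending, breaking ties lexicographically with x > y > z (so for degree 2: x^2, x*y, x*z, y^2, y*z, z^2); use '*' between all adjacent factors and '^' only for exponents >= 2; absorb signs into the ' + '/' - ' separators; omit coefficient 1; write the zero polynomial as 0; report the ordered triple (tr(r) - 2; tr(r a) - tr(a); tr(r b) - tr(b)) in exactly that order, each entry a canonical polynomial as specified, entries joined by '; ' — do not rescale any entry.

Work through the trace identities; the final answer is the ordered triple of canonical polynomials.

x^3*y - x^2*z - 2*x*y + z - 2; x^2*y - x*z - x - y; x^3*y^2 - x^2*y*z - x^3 - 2*x*y^2 + y*z + 3*x - y

next, tr(a^-1 b) = tr(b)*tr(a) - tr(b a) = x*y - z
next, tr(a^-2 b) = tr(a^-1 b)*tr(a) - tr(a^-1 b a) = x^2*y - x*z - y
tr(a^-3 b) = tr(a^-2 b)*tr(a) - tr(a^-2 b a) = x^3*y - x^2*z - 2*x*y + z
next, tr(b^2) = tr(b)*tr(b) - tr(1)   [square of b] = y^2 - 2
tr(b^2 a) = tr(b)*tr(a b) - tr(a)   [square of b] = y*z - x
and tr(a^-1 b^2) = tr(b^2)*tr(a) - tr(b^2 a)   [inverse elimination on a] = x*y^2 - y*z - x
tr(a^-2 b^2) = tr(a^-1 b^2)*tr(a) - tr(a^-1 b^2 a)   [inverse elimination on a] = x^2*y^2 - x*y*z - x^2 - y^2 + 2
tr(a^-3 b^2) = tr(a^-2 b^2)*tr(a) - tr(a^-2 b^2 a)   [inverse elimination on a] = x^3*y^2 - x^2*y*z - x^3 - 2*x*y^2 + y*z + 3*x
assemble the triple (tr(r) - 2; tr(r a) - x; tr(r b) - y)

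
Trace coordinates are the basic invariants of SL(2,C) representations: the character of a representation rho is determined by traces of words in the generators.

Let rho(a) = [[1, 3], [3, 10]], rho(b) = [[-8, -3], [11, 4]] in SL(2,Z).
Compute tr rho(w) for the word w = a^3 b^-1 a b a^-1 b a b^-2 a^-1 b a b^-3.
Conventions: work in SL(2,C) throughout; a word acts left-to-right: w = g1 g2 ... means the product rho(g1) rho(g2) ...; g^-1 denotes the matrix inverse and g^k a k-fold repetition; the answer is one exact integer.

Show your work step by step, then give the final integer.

2289556866683684

rho(a) = [[1, 3], [3, 10]]
... * rho(a) = [[1, 3], [3, 10]]  ->  [[10, 33], [33, 109]]
... * rho(a) = [[1, 3], [3, 10]]  ->  [[109, 360], [360, 1189]]
... * rho(b^-1) = [[4, 3], [-11, -8]]  ->  [[-3524, -2553], [-11639, -8432]]
... * rho(a) = [[1, 3], [3, 10]]  ->  [[-11183, -36102], [-36935, -119237]]
... * rho(b) = [[-8, -3], [11, 4]]  ->  [[-307658, -110859], [-1016127, -366143]]
... * rho(a^-1) = [[10, -3], [-3, 1]]  ->  [[-2744003, 812115], [-9062841, 2682238]]
... * rho(b) = [[-8, -3], [11, 4]]  ->  [[30885289, 11480469], [102007346, 37917475]]
... * rho(a) = [[1, 3], [3, 10]]  ->  [[65326696, 207460557], [215759771, 685196788]]
... * rho(b^-1) = [[4, 3], [-11, -8]]  ->  [[-2020759343, -1463704368], [-6674125584, -4834294991]]
... * rho(b^-1) = [[4, 3], [-11, -8]]  ->  [[8017710676, 5647356915], [26480742565, 18651983176]]
... * rho(a^-1) = [[10, -3], [-3, 1]]  ->  [[63235036015, -18405775113], [208851476122, -60790244519]]
... * rho(b) = [[-8, -3], [11, 4]]  ->  [[-708343814363, -263328208497], [-2339504498685, -869715406442]]
... * rho(a) = [[1, 3], [3, 10]]  ->  [[-1498328439854, -4758313528059], [-4948650718011, -15715667560475]]
... * rho(b^-1) = [[4, 3], [-11, -8]]  ->  [[46348135049233, 33571522904910], [153077740293181, 110879388329767]]
... * rho(b^-1) = [[4, 3], [-11, -8]]  ->  [[-183894211757078, -129527778091581], [-607362310454713, -427801885758593]]
... * rho(b^-1) = [[4, 3], [-11, -8]]  ->  [[689228711979079, 484539589461414], [2276371501525671, 1600328154704605]]
tr = 689228711979079 + 1600328154704605 = 2289556866683684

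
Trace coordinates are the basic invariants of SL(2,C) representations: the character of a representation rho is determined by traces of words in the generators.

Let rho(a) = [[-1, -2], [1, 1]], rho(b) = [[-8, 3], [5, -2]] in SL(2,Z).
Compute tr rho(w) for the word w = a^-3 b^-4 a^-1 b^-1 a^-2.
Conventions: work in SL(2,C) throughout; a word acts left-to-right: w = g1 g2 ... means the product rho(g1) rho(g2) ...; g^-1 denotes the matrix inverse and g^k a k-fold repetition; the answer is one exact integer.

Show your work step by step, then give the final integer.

-10

rho(a^-1) = [[1, 2], [-1, -1]]
... * rho(a^-1) = [[1, 2], [-1, -1]]  ->  [[-1, 0], [0, -1]]
... * rho(a^-1) = [[1, 2], [-1, -1]]  ->  [[-1, -2], [1, 1]]
... * rho(b^-1) = [[-2, -3], [-5, -8]]  ->  [[12, 19], [-7, -11]]
... * rho(b^-1) = [[-2, -3], [-5, -8]]  ->  [[-119, -188], [69, 109]]
... * rho(b^-1) = [[-2, -3], [-5, -8]]  ->  [[1178, 1861], [-683, -1079]]
... * rho(b^-1) = [[-2, -3], [-5, -8]]  ->  [[-11661, -18422], [6761, 10681]]
... * rho(a^-1) = [[1, 2], [-1, -1]]  ->  [[6761, -4900], [-3920, 2841]]
... * rho(b^-1) = [[-2, -3], [-5, -8]]  ->  [[10978, 18917], [-6365, -10968]]
... * rho(a^-1) = [[1, 2], [-1, -1]]  ->  [[-7939, 3039], [4603, -1762]]
... * rho(a^-1) = [[1, 2], [-1, -1]]  ->  [[-10978, -18917], [6365, 10968]]
tr = -10978 + 10968 = -10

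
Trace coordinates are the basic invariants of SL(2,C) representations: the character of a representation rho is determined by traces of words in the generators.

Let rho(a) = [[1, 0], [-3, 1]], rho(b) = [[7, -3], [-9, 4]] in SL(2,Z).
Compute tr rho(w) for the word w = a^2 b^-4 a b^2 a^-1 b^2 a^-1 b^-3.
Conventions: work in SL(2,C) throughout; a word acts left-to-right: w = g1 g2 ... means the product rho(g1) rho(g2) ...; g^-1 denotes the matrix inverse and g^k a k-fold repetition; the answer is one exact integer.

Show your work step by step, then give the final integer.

-20107394584

rho(a) = [[1, 0], [-3, 1]]
... * rho(a) = [[1, 0], [-3, 1]]  ->  [[1, 0], [-6, 1]]
... * rho(b^-1) = [[4, 3], [9, 7]]  ->  [[4, 3], [-15, -11]]
... * rho(b^-1) = [[4, 3], [9, 7]]  ->  [[43, 33], [-159, -122]]
... * rho(b^-1) = [[4, 3], [9, 7]]  ->  [[469, 360], [-1734, -1331]]
... * rho(b^-1) = [[4, 3], [9, 7]]  ->  [[5116, 3927], [-18915, -14519]]
... * rho(a) = [[1, 0], [-3, 1]]  ->  [[-6665, 3927], [24642, -14519]]
... * rho(b) = [[7, -3], [-9, 4]]  ->  [[-81998, 35703], [303165, -132002]]
... * rho(b) = [[7, -3], [-9, 4]]  ->  [[-895313, 388806], [3310173, -1437503]]
... * rho(a^-1) = [[1, 0], [3, 1]]  ->  [[271105, 388806], [-1002336, -1437503]]
... * rho(b) = [[7, -3], [-9, 4]]  ->  [[-1601519, 741909], [5921175, -2743004]]
... * rho(b) = [[7, -3], [-9, 4]]  ->  [[-17887814, 7772193], [66135261, -28735541]]
... * rho(a^-1) = [[1, 0], [3, 1]]  ->  [[5428765, 7772193], [-20071362, -28735541]]
... * rho(b^-1) = [[4, 3], [9, 7]]  ->  [[91664797, 70691646], [-338905317, -261362873]]
... * rho(b^-1) = [[4, 3], [9, 7]]  ->  [[1002884002, 769835913], [-3707887125, -2846256062]]
... * rho(b^-1) = [[4, 3], [9, 7]]  ->  [[10940059225, 8397503397], [-40447853058, -31047453809]]
tr = 10940059225 + -31047453809 = -20107394584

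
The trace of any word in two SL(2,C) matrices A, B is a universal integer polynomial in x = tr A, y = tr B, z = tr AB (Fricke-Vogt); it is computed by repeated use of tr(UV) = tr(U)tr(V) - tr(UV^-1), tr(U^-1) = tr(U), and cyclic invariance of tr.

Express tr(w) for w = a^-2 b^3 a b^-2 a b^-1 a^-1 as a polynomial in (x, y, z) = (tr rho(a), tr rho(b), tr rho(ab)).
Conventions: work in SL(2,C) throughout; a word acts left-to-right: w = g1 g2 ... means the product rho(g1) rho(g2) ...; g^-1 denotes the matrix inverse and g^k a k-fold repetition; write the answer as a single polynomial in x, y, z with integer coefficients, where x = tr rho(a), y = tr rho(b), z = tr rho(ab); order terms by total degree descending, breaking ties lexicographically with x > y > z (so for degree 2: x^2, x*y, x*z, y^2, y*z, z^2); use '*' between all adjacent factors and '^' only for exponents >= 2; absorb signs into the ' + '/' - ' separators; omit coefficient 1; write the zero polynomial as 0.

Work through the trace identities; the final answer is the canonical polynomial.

so tr(b^2) = tr(b)*tr(b) - tr(1)   [square of b] = y^2 - 2
tr(b^3) = tr(b)*tr(b^2) - tr(b)   [square of b] = y^3 - 3*y
tr(a b^2) = tr(b)*tr(a b) - tr(a)   [square of b] = y*z - x
reduce: tr(b^2 a b) = tr(b)*tr(a b^2) - tr(a b)   [square of b] = y^2*z - x*y - z
so tr(b^3 a b) = tr(b)*tr(b^2 a b) - tr(b^2 a)   [square of b] = y^3*z - x*y^2 - 2*y*z + x
so tr(a b a b) = tr(b a)*tr(b a) - tr(1)   [split at a repeated b] = z^2 - 2
reduce: tr(a b a) = tr(a)*tr(b a) - tr(b)   [square of a] = x*z - y
so tr(a b a b^2) = tr(b)*tr(a b a b) - tr(a b a)   [square of b] = y*z^2 - x*z - y
so tr(b^3 a b a) = tr(b)*tr(a b a b^2) - tr(a b a b)   [square of b] = y^2*z^2 - x*y*z - y^2 - z^2 + 2
reduce: tr(a^-1 b^3 a b) = tr(b^3 a b)*tr(a) - tr(b^3 a b a)   [inverse elimination on a] = x*y^3*z - x^2*y^2 - y^2*z^2 - x*y*z + x^2 + y^2 + z^2 - 2
so tr(b^-1 a^-1 b^3 a) = tr(a^-1 b^3 a)*tr(b) - tr(a^-1 b^3 a b)   [inverse elimination on b] = -x*y^3*z + x^2*y^2 + y^4 + y^2*z^2 + x*y*z - x^2 - 4*y^2 - z^2 + 2
tr(a^-1 b^3 a b^-2) = tr(b^-1 a^-1 b^3 a)*tr(b) - tr(b^-1 a^-1 b^3 a b)   [inverse elimination on b] = -x*y^4*z + x^2*y^3 + y^5 + y^3*z^2 + x*y^2*z - x^2*y - 5*y^3 - y*z^2 + 5*y
tr(a^-2 b^3 a b^-2) = tr(a^-1 b^3 a b^-2)*tr(a) - tr(a^-1 b^3 a b^-2 a)   [inverse elimination on a] = -x^2*y^4*z + x^3*y^3 + x*y^5 + x*y^3*z^2 + x^2*y^2*z - x^3*y - 5*x*y^3 - x*y*z^2 + 5*x*y - z
tr(a^2 b^2) = tr(a)*tr(b^2 a) - tr(b^2)   [square of a] = x*y*z - x^2 - y^2 + 2
reduce: tr(b^2 a^2 b) = tr(b)*tr(a^2 b^2) - tr(a^2 b)   [square of b] = x*y^2*z - x^2*y - y^3 - x*z + 3*y
reduce: tr(a b^4 a) = tr(b)*tr(b^2 a^2 b) - tr(b^2 a^2)   [square of b] = x*y^3*z - x^2*y^2 - y^4 - 2*x*y*z + x^2 + 4*y^2 - 2
reduce: tr(a b^4 a b) = tr(b)*tr(b a b a b^2) - tr(b a b a b)   [square of b] = y^3*z^2 - x*y^2*z - y^3 - 2*y*z^2 + x*z + 3*y
so tr(b^3 a b^-1 a b) = tr(a b^4 a)*tr(b) - tr(a b^4 a b)   [inverse elimination on b] = x*y^4*z - x^2*y^3 - y^5 - y^3*z^2 - x*y^2*z + x^2*y + 5*y^3 + 2*y*z^2 - x*z - 5*y
reduce: tr(a b a b^3 a) = tr(a)*tr(b a b^3 a) - tr(b a b^3)   [square of a] = x*y^2*z^2 - x^2*y*z - y^3*z - x*z^2 + 2*y*z + x
so tr(a b a b a b) = tr(b a b a)*tr(b a) - tr(a b)   [split at a repeated b] = z^3 - 3*z
tr(a b a b a) = tr(a)*tr(b a b a) - tr(b a b)   [square of a] = x*z^2 - y*z - x
so tr(a b a b a b^2) = tr(b)*tr(a b a b a b) - tr(a b a b a)   [square of b] = y*z^3 - x*z^2 - 2*y*z + x
reduce: tr(a b a b^3 a b) = tr(b)*tr(a b a b a b^2) - tr(a b a b a b)   [square of b] = y^2*z^3 - x*y*z^2 - 2*y^2*z - z^3 + x*y + 3*z
tr(b^3 a b^-1 a b a) = tr(a b a b^3 a)*tr(b) - tr(a b a b^3 a b)   [inverse elimination on b] = x*y^3*z^2 - x^2*y^2*z - y^4*z - y^2*z^3 + 4*y^2*z + z^3 - 3*z
tr(b^3 a b^-1 a b a^-1) = tr(b^3 a b^-1 a b)*tr(a) - tr(b^3 a b^-1 a b a)   [inverse elimination on a] = x^2*y^4*z - x^3*y^3 - x*y^5 - 2*x*y^3*z^2 + y^4*z + y^2*z^3 + x^3*y + 5*x*y^3 + 2*x*y*z^2 - x^2*z - 4*y^2*z - z^3 - 5*x*y + 3*z
tr(b^3 a b^-1 a b a^-2) = tr(b^3 a b^-1 a b a^-1)*tr(a) - tr(b^3 a b^-1 a b)   [inverse elimination on a] = x^3*y^4*z - x^4*y^3 - x^2*y^5 - 2*x^2*y^3*z^2 + x*y^2*z^3 + x^4*y + 6*x^2*y^3 + 2*x^2*y*z^2 + y^5 + y^3*z^2 - x^3*z - 3*x*y^2*z - x*z^3 - 6*x^2*y - 5*y^3 - 2*y*z^2 + 4*x*z + 5*y
reduce: tr(b^-1 a b a^-3 b^3 a) = tr(b^3 a b^-1 a b a^-2)*tr(a) - tr(b^3 a b^-1 a b a^-1)   [inverse elimination on a] = x^4*y^4*z - x^5*y^3 - x^3*y^5 - 2*x^3*y^3*z^2 - x^2*y^4*z + x^2*y^2*z^3 + x^5*y + 7*x^3*y^3 + 2*x^3*y*z^2 + 2*x*y^5 + 3*x*y^3*z^2 - x^4*z - 3*x^2*y^2*z - x^2*z^3 - y^4*z - y^2*z^3 - 7*x^3*y - 10*x*y^3 - 4*x*y*z^2 + 5*x^2*z + 4*y^2*z + z^3 + 10*x*y - 3*z
tr(b^3 a^2 b a^-1) = tr(b^3 a^2 b)*tr(a) - tr(b^3 a^2 b a)   [inverse elimination on a] = x^2*y^3*z - x^3*y^2 - x*y^4 - x*y^2*z^2 - x^2*y*z + y^3*z + x^3 + 4*x*y^2 + x*z^2 - 2*y*z - 3*x
tr(b^3 a^2 b a^-2) = tr(b^3 a^2 b a^-1)*tr(a) - tr(b^3 a^2 b)   [inverse elimination on a] = x^3*y^3*z - x^4*y^2 - x^2*y^4 - x^2*y^2*z^2 - x^3*y*z + x^4 + 5*x^2*y^2 + x^2*z^2 + y^4 - 4*x^2 - 4*y^2 + 2
tr(a b a^-3 b^3 a) = tr(b^3 a^2 b a^-2)*tr(a) - tr(b^3 a^2 b a^-1)   [inverse elimination on a] = x^4*y^3*z - x^5*y^2 - x^3*y^4 - x^3*y^2*z^2 - x^4*y*z - x^2*y^3*z + x^5 + 6*x^3*y^2 + x^3*z^2 + 2*x*y^4 + x*y^2*z^2 + x^2*y*z - y^3*z - 5*x^3 - 8*x*y^2 - x*z^2 + 2*y*z + 5*x
tr(a^-3 b^3 a b^-2 a b) = tr(b^-1 a b a^-3 b^3 a)*tr(b) - tr(b^-1 a b a^-3 b^3 a b)   [inverse elimination on b] = x^4*y^5*z - x^5*y^4 - x^3*y^6 - 2*x^3*y^4*z^2 - x^4*y^3*z - x^2*y^5*z + x^2*y^3*z^3 + 2*x^5*y^2 + 8*x^3*y^4 + 3*x^3*y^2*z^2 + 2*x*y^6 + 3*x*y^4*z^2 - 2*x^2*y^3*z - x^2*y*z^3 - y^5*z - y^3*z^3 - x^5 - 13*x^3*y^2 - x^3*z^2 - 12*x*y^4 - 5*x*y^2*z^2 + 4*x^2*y*z + 5*y^3*z + y*z^3 + 5*x^3 + 18*x*y^2 + x*z^2 - 5*y*z - 5*x
tr(a^-2 b^3 a b^-2 a b^-1 a^-1) = tr(a^-3 b^3 a b^-2 a)*tr(b) - tr(a^-3 b^3 a b^-2 a b)   [inverse elimination on b] = -x^4*y^5*z + x^5*y^4 + x^3*y^6 + 2*x^3*y^4*z^2 + x^4*y^3*z - x^2*y^3*z^3 - 2*x^5*y^2 - 7*x^3*y^4 - 3*x^3*y^2*z^2 - x*y^6 - 2*x*y^4*z^2 + 3*x^2*y^3*z + x^2*y*z^3 + y^5*z + y^3*z^3 + x^5 + 12*x^3*y^2 + x^3*z^2 + 7*x*y^4 + 4*x*y^2*z^2 - 4*x^2*y*z - 5*y^3*z - y*z^3 - 5*x^3 - 13*x*y^2 - x*z^2 + 4*y*z + 5*x

-x^4*y^5*z + x^5*y^4 + x^3*y^6 + 2*x^3*y^4*z^2 + x^4*y^3*z - x^2*y^3*z^3 - 2*x^5*y^2 - 7*x^3*y^4 - 3*x^3*y^2*z^2 - x*y^6 - 2*x*y^4*z^2 + 3*x^2*y^3*z + x^2*y*z^3 + y^5*z + y^3*z^3 + x^5 + 12*x^3*y^2 + x^3*z^2 + 7*x*y^4 + 4*x*y^2*z^2 - 4*x^2*y*z - 5*y^3*z - y*z^3 - 5*x^3 - 13*x*y^2 - x*z^2 + 4*y*z + 5*x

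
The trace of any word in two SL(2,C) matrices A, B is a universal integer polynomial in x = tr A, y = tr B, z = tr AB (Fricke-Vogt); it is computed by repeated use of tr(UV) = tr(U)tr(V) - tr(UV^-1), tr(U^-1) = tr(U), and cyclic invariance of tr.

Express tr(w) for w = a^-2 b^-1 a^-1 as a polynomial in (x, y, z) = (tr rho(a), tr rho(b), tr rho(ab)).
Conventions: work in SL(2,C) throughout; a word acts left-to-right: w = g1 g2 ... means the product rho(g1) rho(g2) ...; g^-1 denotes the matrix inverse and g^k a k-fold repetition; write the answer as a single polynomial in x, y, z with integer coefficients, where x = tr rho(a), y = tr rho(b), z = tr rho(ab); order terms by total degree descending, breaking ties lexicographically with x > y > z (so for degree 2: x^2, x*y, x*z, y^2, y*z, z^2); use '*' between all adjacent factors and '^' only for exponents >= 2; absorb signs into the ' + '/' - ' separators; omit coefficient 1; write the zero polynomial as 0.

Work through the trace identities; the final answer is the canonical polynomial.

trace(a^-1) = trace(a) = x
trace(a^-2) = trace(a^-1) trace(a) - trace(1)   [inverse elimination on a] = x^2 - 2
trace(a^-3) = trace(a^-2) trace(a) - trace(a^-1)   [inverse elimination on a] = x^3 - 3*x
trace(a^-1 b) = trace(b) trace(a) - trace(b a)   [inverse elimination on a] = x*y - z
so trace(a^-1 b a^-1) = trace(a^-1 b) trace(a) - trace(a^-1 b a)   [inverse elimination on a] = x^2*y - x*z - y
trace(a^-3 b) = trace(a^-1 b a^-1) trace(a) - trace(a^-1 b)   [inverse elimination on a] = x^3*y - x^2*z - 2*x*y + z
so trace(a^-2 b^-1 a^-1) = trace(a^-3) trace(b) - trace(a^-3 b)   [inverse elimination on b] = x^2*z - x*y - z

x^2*z - x*y - z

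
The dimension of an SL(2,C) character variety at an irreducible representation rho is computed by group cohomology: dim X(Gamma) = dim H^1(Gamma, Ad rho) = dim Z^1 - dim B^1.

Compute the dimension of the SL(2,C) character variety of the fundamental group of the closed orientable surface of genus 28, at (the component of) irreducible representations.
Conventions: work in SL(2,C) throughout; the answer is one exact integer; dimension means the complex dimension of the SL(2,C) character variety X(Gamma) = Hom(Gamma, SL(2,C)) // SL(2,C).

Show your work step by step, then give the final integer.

pi_1 of the closed genus-28 surface has 56 generators bound by the single product-of-commutators relator.
A cocycle assigns one sl_2 vector per generator subject to the relator condition d_2(z) = 0: dim of the unconstrained space is 3*2g = 168.
d_2 is surjective at irreducible rho (its cokernel H^2 is dual to H^0 = 0), so dim Z^1 = 168 - 3 = 165.
As always at irreducible rho, dim B^1 = 3.
dim X = dim H^1 = 165 - 3 = 162.

162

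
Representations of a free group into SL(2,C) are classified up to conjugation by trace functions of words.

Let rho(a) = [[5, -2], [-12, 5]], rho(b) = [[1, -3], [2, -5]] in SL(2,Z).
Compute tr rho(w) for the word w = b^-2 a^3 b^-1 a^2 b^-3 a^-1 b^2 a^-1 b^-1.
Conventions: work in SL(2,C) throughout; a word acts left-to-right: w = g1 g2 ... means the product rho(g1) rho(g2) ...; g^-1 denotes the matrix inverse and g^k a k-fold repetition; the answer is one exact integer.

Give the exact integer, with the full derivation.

1663123878908

rho(b^-1) = [[-5, 3], [-2, 1]]
... * rho(b^-1) = [[-5, 3], [-2, 1]]  ->  [[19, -12], [8, -5]]
... * rho(a) = [[5, -2], [-12, 5]]  ->  [[239, -98], [100, -41]]
... * rho(a) = [[5, -2], [-12, 5]]  ->  [[2371, -968], [992, -405]]
... * rho(a) = [[5, -2], [-12, 5]]  ->  [[23471, -9582], [9820, -4009]]
... * rho(b^-1) = [[-5, 3], [-2, 1]]  ->  [[-98191, 60831], [-41082, 25451]]
... * rho(a) = [[5, -2], [-12, 5]]  ->  [[-1220927, 500537], [-510822, 209419]]
... * rho(a) = [[5, -2], [-12, 5]]  ->  [[-12111079, 4944539], [-5067138, 2068739]]
... * rho(b^-1) = [[-5, 3], [-2, 1]]  ->  [[50666317, -31388698], [21198212, -13132675]]
... * rho(b^-1) = [[-5, 3], [-2, 1]]  ->  [[-190554189, 120610253], [-79725710, 50461961]]
... * rho(b^-1) = [[-5, 3], [-2, 1]]  ->  [[711550439, -451052314], [297704628, -188715169]]
... * rho(a^-1) = [[5, 2], [12, 5]]  ->  [[-1854875573, -832160692], [-776058888, -348166589]]
... * rho(b) = [[1, -3], [2, -5]]  ->  [[-3519196957, 9725430179], [-1472392066, 4069009609]]
... * rho(b) = [[1, -3], [2, -5]]  ->  [[15931663401, -38069560024], [6665627152, -15927871847]]
... * rho(a^-1) = [[5, 2], [12, 5]]  ->  [[-377176403283, -158484473318], [-157806326404, -66308104931]]
... * rho(b^-1) = [[-5, 3], [-2, 1]]  ->  [[2202850963051, -1290013683167], [921647841882, -539727084143]]
tr = 2202850963051 + -539727084143 = 1663123878908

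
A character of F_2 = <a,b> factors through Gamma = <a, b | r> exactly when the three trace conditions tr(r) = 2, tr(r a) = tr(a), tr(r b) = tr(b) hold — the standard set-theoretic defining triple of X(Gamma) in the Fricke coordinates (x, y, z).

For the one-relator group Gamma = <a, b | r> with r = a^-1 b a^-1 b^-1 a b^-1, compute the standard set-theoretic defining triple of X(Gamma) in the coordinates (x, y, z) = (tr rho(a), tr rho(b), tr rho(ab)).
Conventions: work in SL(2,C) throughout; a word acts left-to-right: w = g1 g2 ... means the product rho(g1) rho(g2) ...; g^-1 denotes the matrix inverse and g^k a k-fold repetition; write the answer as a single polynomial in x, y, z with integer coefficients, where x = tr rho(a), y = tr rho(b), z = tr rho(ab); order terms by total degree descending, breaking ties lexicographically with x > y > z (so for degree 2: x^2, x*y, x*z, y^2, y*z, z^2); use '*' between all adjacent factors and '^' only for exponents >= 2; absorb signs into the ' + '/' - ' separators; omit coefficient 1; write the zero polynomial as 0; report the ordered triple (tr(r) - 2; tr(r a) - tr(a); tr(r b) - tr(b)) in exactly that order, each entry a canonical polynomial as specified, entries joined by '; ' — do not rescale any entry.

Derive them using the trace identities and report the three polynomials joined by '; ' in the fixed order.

tr(b^-1) = tr(b) = y
tr(a^2) = tr(a) * tr(a) - tr(1) = x^2 - 2
tr(a b a) = tr(a) * tr(b a) - tr(b) = x*z - y
tr(a^2 b a) = tr(a) * tr(a b a) - tr(a b) = x^2*z - x*y - z
tr(b a b a) = tr(a b) * tr(a b) - tr(1) = z^2 - 2
tr(b a b) = tr(b) * tr(a b) - tr(a) = y*z - x
tr(a^2 b a b) = tr(a) * tr(b a b a) - tr(b a b) = x*z^2 - y*z - x
tr(b^-1 a^2 b a) = tr(a^2 b a) * tr(b) - tr(a^2 b a b) = x^2*y*z - x*y^2 - x*z^2 + x
tr(a b a^-1 b^-1 a) = tr(b^-1 a^2 b) * tr(a) - tr(b^-1 a^2 b a) = -x^2*y*z + x^3 + x*y^2 + x*z^2 - 3*x
tr(b a b a b) = tr(b) * tr(a b a b) - tr(a b a) = y*z^2 - x*z - y
tr(b a b a b a) = tr(a b) * tr(a b a b) - tr(a^-1 b^-1) = z^3 - 3*z
tr(a b a b a^-1 b) = tr(b a b a b) * tr(a) - tr(b a b a b a) = x*y*z^2 - x^2*z - z^3 - x*y + 3*z
tr(a b a^-1 b^-1 a b) = tr(a b a b a^-1) * tr(b) - tr(a b a b a^-1 b) = -x*y*z^2 + x^2*z + y^2*z + z^3 - 3*z
tr(b a^-1 b^-1 a b^-1 a) = tr(a b a^-1 b^-1 a) * tr(b) - tr(a b a^-1 b^-1 a b) = -x^2*y^2*z + x^3*y + x*y^3 + 2*x*y*z^2 - x^2*z - y^2*z - z^3 - 3*x*y + 3*z
tr(a^-1 b a^-1 b^-1 a b^-1) = tr(b a^-1 b^-1 a b^-1) * tr(a) - tr(b a^-1 b^-1 a b^-1 a) = x^2*y^2*z - x^3*y - x*y^3 - 2*x*y*z^2 + x^2*z + y^2*z + z^3 + 4*x*y - 3*z
assemble the triple (tr(r) - 2; tr(r a) - x; tr(r b) - y)

x^2*y^2*z - x^3*y - x*y^3 - 2*x*y*z^2 + x^2*z + y^2*z + z^3 + 4*x*y - 3*z - 2; -x + y; x - y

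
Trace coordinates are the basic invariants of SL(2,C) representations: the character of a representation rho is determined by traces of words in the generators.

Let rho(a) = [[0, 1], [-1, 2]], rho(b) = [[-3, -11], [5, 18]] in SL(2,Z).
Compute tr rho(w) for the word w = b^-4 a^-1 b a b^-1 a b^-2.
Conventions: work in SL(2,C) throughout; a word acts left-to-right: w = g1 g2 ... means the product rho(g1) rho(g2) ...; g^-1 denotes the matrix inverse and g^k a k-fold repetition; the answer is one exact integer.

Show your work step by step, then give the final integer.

rho(b^-1) = [[18, 11], [-5, -3]]
... * rho(b^-1) = [[18, 11], [-5, -3]]  ->  [[269, 165], [-75, -46]]
... * rho(b^-1) = [[18, 11], [-5, -3]]  ->  [[4017, 2464], [-1120, -687]]
... * rho(b^-1) = [[18, 11], [-5, -3]]  ->  [[59986, 36795], [-16725, -10259]]
... * rho(a^-1) = [[2, -1], [1, 0]]  ->  [[156767, -59986], [-43709, 16725]]
... * rho(b) = [[-3, -11], [5, 18]]  ->  [[-770231, -2804185], [214752, 781849]]
... * rho(a) = [[0, 1], [-1, 2]]  ->  [[2804185, -6378601], [-781849, 1778450]]
... * rho(b^-1) = [[18, 11], [-5, -3]]  ->  [[82368335, 49981838], [-22965532, -13935689]]
... * rho(a) = [[0, 1], [-1, 2]]  ->  [[-49981838, 182332011], [13935689, -50836910]]
... * rho(b^-1) = [[18, 11], [-5, -3]]  ->  [[-1811333139, -1096796251], [505026952, 305803309]]
... * rho(b^-1) = [[18, 11], [-5, -3]]  ->  [[-27120015247, -16634275776], [7561468591, 4637886545]]
tr = -27120015247 + 4637886545 = -22482128702

-22482128702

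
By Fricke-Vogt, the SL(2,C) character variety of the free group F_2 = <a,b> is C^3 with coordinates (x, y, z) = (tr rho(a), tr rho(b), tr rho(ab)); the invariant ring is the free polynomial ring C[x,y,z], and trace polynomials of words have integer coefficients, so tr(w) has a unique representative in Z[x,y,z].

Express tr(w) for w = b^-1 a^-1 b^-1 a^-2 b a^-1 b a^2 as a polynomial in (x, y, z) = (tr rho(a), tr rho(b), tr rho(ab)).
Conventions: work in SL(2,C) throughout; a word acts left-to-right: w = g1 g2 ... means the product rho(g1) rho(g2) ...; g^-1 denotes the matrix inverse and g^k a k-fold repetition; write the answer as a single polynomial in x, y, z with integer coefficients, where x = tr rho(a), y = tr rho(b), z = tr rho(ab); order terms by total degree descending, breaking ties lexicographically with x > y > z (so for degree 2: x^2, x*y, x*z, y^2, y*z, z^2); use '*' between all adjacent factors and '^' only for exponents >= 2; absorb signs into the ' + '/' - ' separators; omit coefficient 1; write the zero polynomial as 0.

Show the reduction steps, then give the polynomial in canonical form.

trace(a^2 b) = trace(a)*trace(b a) - trace(b)   [square of a] = x*z - y
trace(a^2) = trace(a)*trace(a) - trace(1)   [square of a] = x^2 - 2
trace(a b^2 a) = trace(b)*trace(a^2 b) - trace(a^2)   [square of b] = x*y*z - x^2 - y^2 + 2
trace(a b a b) = trace(a b)*trace(a b) - trace(1)   [split at a repeated a] = z^2 - 2
trace(a b^2 a b) = trace(b)*trace(a b a b) - trace(a b a)   [square of b] = y*z^2 - x*z - y
trace(b a b^-1 a b) = trace(a b^2 a)*trace(b) - trace(a b^2 a b)   [inverse elimination on b] = x*y^2*z - x^2*y - y^3 - y*z^2 + x*z + 3*y
trace(b a b) = trace(b)*trace(a b) - trace(a)   [square of b] = y*z - x
trace(a b a b a) = trace(a)*trace(b a b a) - trace(b a b)   [square of a] = x*z^2 - y*z - x
trace(a b a b a b) = trace(a b)*trace(a b a b) - trace(a^-1 b^-1)   [split at a repeated a] = z^3 - 3*z
trace(b a b^-1 a b a) = trace(a b a b a)*trace(b) - trace(a b a b a b)   [inverse elimination on b] = x*y*z^2 - y^2*z - z^3 - x*y + 3*z
trace(b a^-1 b a b^-1 a) = trace(b a b^-1 a b)*trace(a) - trace(b a b^-1 a b a)   [inverse elimination on a] = x^2*y^2*z - x^3*y - x*y^3 - 2*x*y*z^2 + x^2*z + y^2*z + z^3 + 4*x*y - 3*z
trace(b^-1 a^-1 b a^-1 b a) = trace(b a^-1 b a b^-1)*trace(a) - trace(b a^-1 b a b^-1 a)   [inverse elimination on a] = -x^2*y^2*z + x^3*y + x*y^3 + 2*x*y*z^2 - x^2*z - y^2*z - z^3 - 3*x*y + 3*z
trace(b a^-1 b a) = trace(b a b)*trace(a) - trace(b a b a)   [inverse elimination on a] = x*y*z - x^2 - z^2 + 2
trace(b^2 a b) = trace(b)*trace(a b^2) - trace(a b)   [square of b] = y^2*z - x*y - z
trace(b a^2 b^2 a) = trace(a)*trace(b^2 a b a) - trace(b^2 a b)   [square of a] = x*y*z^2 - x^2*z - y^2*z + z
trace(b a^2 b^2) = trace(b)*trace(a^2 b^2) - trace(a^2 b)   [square of b] = x*y^2*z - x^2*y - y^3 - x*z + 3*y
trace(a b^2 a^2 b a) = trace(a)*trace(b a^2 b^2 a) - trace(b a^2 b^2)   [square of a] = x^2*y*z^2 - x^3*z - 2*x*y^2*z + x^2*y + y^3 + 2*x*z - 3*y
trace(b a b a b^2 a) = trace(b)*trace(a b a b a b) - trace(a b a b a)   [square of b] = y*z^3 - x*z^2 - 2*y*z + x
trace(b a b a b^2) = trace(b)*trace(a b a b^2) - trace(a b a b)   [square of b] = y^2*z^2 - x*y*z - y^2 - z^2 + 2
trace(a b^2 a^2 b a b) = trace(a)*trace(b a b a b^2 a) - trace(b a b a b^2)   [square of a] = x*y*z^3 - x^2*z^2 - y^2*z^2 - x*y*z + x^2 + y^2 + z^2 - 2
trace(b^2 a^2 b a b^-1 a) = trace(a b^2 a^2 b a)*trace(b) - trace(a b^2 a^2 b a b)   [inverse elimination on b] = x^2*y^2*z^2 - x^3*y*z - 2*x*y^3*z - x*y*z^3 + x^2*y^2 + x^2*z^2 + y^4 + y^2*z^2 + 3*x*y*z - x^2 - 4*y^2 - z^2 + 2
trace(b a^2 b a b^-1 a^-1 b) = trace(b^2 a^2 b a b^-1)*trace(a) - trace(b^2 a^2 b a b^-1 a)   [inverse elimination on a] = -x^2*y^2*z^2 + x^3*y*z + 2*x*y^3*z + x*y*z^3 - x^2*y^2 - y^4 - y^2*z^2 - 4*x*y*z + 4*y^2 + z^2 - 2
trace(a b a^2 b a) = trace(a)*trace(b a^2 b a) - trace(b a^2 b)   [square of a] = x^2*z^2 - 2*x*y*z + y^2 - 2
trace(b a b a^2 b a) = trace(a)*trace(b a b a b a) - trace(b a b a b)   [square of a] = x*z^3 - y*z^2 - 2*x*z + y
trace(a b a b a^2 b a) = trace(a)*trace(b a b a^2 b a) - trace(b a b a^2 b)   [square of a] = x^2*z^3 - 2*x*y*z^2 - x^2*z + y^2*z + x*y - z
trace(b a b a b a b a) = trace(b a b a b a)*trace(b a) - trace(a b a b)   [split at a repeated b] = z^4 - 4*z^2 + 2
trace(a b a b a^2 b a b) = trace(a)*trace(b a b a b a b a) - trace(b a b a b a b)   [square of a] = x*z^4 - y*z^3 - 3*x*z^2 + 2*y*z + x
trace(b a b a^2 b a b^-1 a) = trace(a b a b a^2 b a)*trace(b) - trace(a b a b a^2 b a b)   [inverse elimination on b] = x^2*y*z^3 - 2*x*y^2*z^2 - x*z^4 - x^2*y*z + y^3*z + y*z^3 + x*y^2 + 3*x*z^2 - 3*y*z - x
trace(b a^2 b a b^-1 a^-1 b a) = trace(b a b a^2 b a b^-1)*trace(a) - trace(b a b a^2 b a b^-1 a)   [inverse elimination on a] = -x^2*y*z^3 + x^3*z^2 + 2*x*y^2*z^2 + x*z^4 - x^2*y*z - y^3*z - y*z^3 - 3*x*z^2 + 3*y*z - x
trace(b^-1 a^-1 b a^-1 b a^2 b a) = trace(b a^2 b a b^-1 a^-1 b)*trace(a) - trace(b a^2 b a b^-1 a^-1 b a)   [inverse elimination on a] = -x^3*y^2*z^2 + x^4*y*z + 2*x^2*y^3*z + 2*x^2*y*z^3 - x^3*y^2 - x^3*z^2 - x*y^4 - 3*x*y^2*z^2 - x*z^4 - 3*x^2*y*z + y^3*z + y*z^3 + 4*x*y^2 + 4*x*z^2 - 3*y*z - x
trace(a^-1 b^-1 a^-1 b a^-1 b a^2 b) = trace(b^-1 a^-1 b a^-1 b a^2 b)*trace(a) - trace(b^-1 a^-1 b a^-1 b a^2 b a)   [inverse elimination on a] = x^3*y^2*z^2 - x^4*y*z - 2*x^2*y^3*z - 2*x^2*y*z^3 + x^3*y^2 + x^3*z^2 + x*y^4 + 3*x*y^2*z^2 + x*z^4 + 4*x^2*y*z - y^3*z - y*z^3 - x^3 - 4*x*y^2 - 5*x*z^2 + 3*y*z + 3*x
trace(a^-1 b a^-1 b a^2 b^-1 a^-1 b^-1) = trace(a^-1 b^-1 a^-1 b a^-1 b a^2)*trace(b) - trace(a^-1 b^-1 a^-1 b a^-1 b a^2 b)   [inverse elimination on b] = -x^3*y^2*z^2 + x^4*y*z + x^2*y^3*z + 2*x^2*y*z^3 - x^3*z^2 - x*y^2*z^2 - x*z^4 - 5*x^2*y*z + x^3 + x*y^2 + 5*x*z^2 - 3*x
trace(b a^2 b a^-1) = trace(b a^2 b)*trace(a) - trace(b a^2 b a)   [inverse elimination on a] = x^2*y*z - x^3 - x*y^2 - x*z^2 + y*z + 3*x
trace(a^-2 b a^2 b) = trace(b a^2 b a^-1)*trace(a) - trace(b a^2 b)   [inverse elimination on a] = x^3*y*z - x^4 - x^2*y^2 - x^2*z^2 + 4*x^2 + y^2 - 2
trace(a^-1 b a^2 b^-1 a^-1) = trace(a^-2 b a^2)*trace(b) - trace(a^-2 b a^2 b)   [inverse elimination on b] = -x^3*y*z + x^4 + x^2*y^2 + x^2*z^2 - 4*x^2 + 2
trace(b^-1 a^-1 b^-1 a^-2 b a^-1 b a^2) = trace(a^-1 b a^-1 b a^2 b^-1 a^-1 b^-1)*trace(a) - trace(a^-1 b a^-1 b a^2 b^-1 a^-1 b^-1 a)   [inverse elimination on a] = -x^4*y^2*z^2 + x^5*y*z + x^3*y^3*z + 2*x^3*y*z^3 - x^4*z^2 - x^2*y^2*z^2 - x^2*z^4 - 4*x^3*y*z + 4*x^2*z^2 + x^2 - 2

-x^4*y^2*z^2 + x^5*y*z + x^3*y^3*z + 2*x^3*y*z^3 - x^4*z^2 - x^2*y^2*z^2 - x^2*z^4 - 4*x^3*y*z + 4*x^2*z^2 + x^2 - 2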